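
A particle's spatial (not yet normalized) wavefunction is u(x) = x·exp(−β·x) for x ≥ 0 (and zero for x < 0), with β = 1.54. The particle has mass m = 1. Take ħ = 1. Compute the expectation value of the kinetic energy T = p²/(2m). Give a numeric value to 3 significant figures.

T = −(ħ²/2m) d²/dx², so ⟨T⟩ = −(ħ²/2m) ∫ u*·u'' dx / ∫|u|² dx; with m = 1.
Differentiate x·exp(−β·x) with the product rule; every integrand then reduces to terms xʲ·e^(−2βx) on [0, ∞), with ∫₀^∞ xʲ·e^(−2βx) dx = j!/(2β)^(j+1).
State is unnormalized: ∫|u|² dx = 0.068451, and ∫u*·(−ħ²/2m · u'') dx = 0.081169, so ⟨T⟩ = 0.081169 / 0.068451.
⟨T⟩ = 1.1858.

1.19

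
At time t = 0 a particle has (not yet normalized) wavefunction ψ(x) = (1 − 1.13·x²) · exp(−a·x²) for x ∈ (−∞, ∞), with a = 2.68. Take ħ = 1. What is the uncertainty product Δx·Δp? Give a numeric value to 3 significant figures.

Δx = √(⟨x²⟩−⟨x⟩²), Δp = √(⟨p²⟩−⟨p⟩²).
Expand each integrand as polynomial × e^(−2ax²) and use ∫x^(2j)·e^(−2ax²) dx = (2j−1)!!/(4a)^j · √(π/(2a)), odd powers → 0; here √(π/(2a)) = 0.76558. Differentiate with the product rule, d/dx e^(−ax²) = −2ax·e^(−ax²).
Normalization: ∫|ψ|² dx = 0.62970.
⟨x⟩ = 0.0000, ⟨x²⟩ = 0.060586 ⇒ Δx = 0.24614.
⟨p⟩ = 0.0000, ⟨p²⟩ = 4.1987 ⇒ Δp = 2.0491.
Δx·Δp = 0.50436.

0.504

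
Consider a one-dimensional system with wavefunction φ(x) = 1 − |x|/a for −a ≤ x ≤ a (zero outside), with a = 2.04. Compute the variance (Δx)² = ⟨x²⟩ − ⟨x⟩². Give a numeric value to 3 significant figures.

Compute ⟨x⟩ and ⟨x²⟩ separately, then (Δx)² = ⟨x²⟩ − ⟨x⟩².
φ is even, so ∫ over [−a, a] = 2∫₀ᵃ with φ = 1 − x/a there: ∫₀ᵃ (1 − x/a)² dx = a/3, ∫₀ᵃ x²(1 − x/a)² dx = a³/30, ∫₀ᵃ x⁴(1 − x/a)² dx = a⁵/105.
Normalization: ∫|φ|² dx = 1.3600.
⟨x⟩ = 0.0000 and ⟨x²⟩ = 0.41616.
(Δx)² = 0.41616 − (0.0000)² = 0.41616.

0.416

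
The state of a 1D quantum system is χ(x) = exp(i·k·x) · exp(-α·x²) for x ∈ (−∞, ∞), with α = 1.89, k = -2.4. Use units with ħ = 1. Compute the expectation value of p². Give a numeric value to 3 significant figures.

7.65

p² χ = −ħ² d²χ/dx²; ⟨p²⟩ = −ħ² ∫ χ*·χ'' dx / ∫|χ|² dx.
Gaussian moments: ∫x^(2j)·e^(−2αx²) dx = (2j−1)!!/(4α)^j · √(π/(2α)), odd powers integrate to 0; here √(π/(2α)) = 0.91165. Derivatives: χ′ = (ik − 2αx)·χ, χ″ = ((ik − 2αx)² − 2α)·χ; the odd-in-x pieces drop out.
State is unnormalized: ∫|χ|² dx = 0.91165, and ∫χ*·(−ħ² χ'') dx = 6.9741, so ⟨p²⟩ = 6.9741 / 0.91165.
⟨p²⟩ = 7.6500.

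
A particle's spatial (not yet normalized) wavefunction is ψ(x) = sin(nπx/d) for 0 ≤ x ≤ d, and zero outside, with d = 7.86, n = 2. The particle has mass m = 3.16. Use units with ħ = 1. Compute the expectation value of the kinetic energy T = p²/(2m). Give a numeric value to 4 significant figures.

T = −(ħ²/2m) d²/dx², so ⟨T⟩ = −(ħ²/2m) ∫ ψ*·ψ'' dx / ∫|ψ|² dx; with m = 3.16.
d/dx sin(nπx/d) = (nπ/d)·cos(nπx/d) and d²/dx² sin(nπx/d) = −(nπ/d)²·sin(nπx/d); on 0 ≤ x ≤ d, ∫sin²(nπx/d) dx = d/2 and ∫sin(nπx/d)·cos(nπx/d) dx = 0.
State is unnormalized: ∫|ψ|² dx = 3.9300, and ∫ψ*·(−ħ²/2m · ψ'') dx = 0.39737, so ⟨T⟩ = 0.39737 / 3.9300.
⟨T⟩ = 0.10111.

0.1011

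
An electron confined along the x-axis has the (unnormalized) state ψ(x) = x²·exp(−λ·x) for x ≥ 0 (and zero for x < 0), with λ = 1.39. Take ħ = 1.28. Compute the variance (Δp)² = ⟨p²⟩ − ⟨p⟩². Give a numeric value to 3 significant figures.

1.06

Compute ⟨p⟩ and ⟨p²⟩ separately; (Δp)² = ⟨p²⟩ − ⟨p⟩².
Differentiate x²·exp(−λ·x) with the product rule; every integrand then reduces to terms xʲ·e^(−2λx) on [0, ∞), with ∫₀^∞ xʲ·e^(−2λx) dx = j!/(2λ)^(j+1).
Normalization: ∫|ψ|² dx = 0.14454.
⟨p⟩ = 0.0000 and ⟨p²⟩ = 1.0552.
(Δp)² = 1.0552 − (0.0000)² = 1.0552.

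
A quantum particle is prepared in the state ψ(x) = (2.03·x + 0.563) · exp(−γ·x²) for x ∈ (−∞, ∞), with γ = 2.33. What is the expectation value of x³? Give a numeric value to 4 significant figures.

⟨x³⟩ = ∫ x³·|ψ|² dx / ∫|ψ|² dx (integrals over the domain).
Expand each integrand as polynomial × e^(−2γx²) and use ∫x^(2j)·e^(−2γx²) dx = (2j−1)!!/(4γ)^j · √(π/(2γ)), odd powers → 0; here √(π/(2γ)) = 0.82107.
State is unnormalized: ∫|ψ|² dx = 0.62330, and ∫ψ*·x³·ψ dx = 0.064820, so ⟨x³⟩ = 0.064820 / 0.62330.
⟨x³⟩ = 0.10399.

0.1040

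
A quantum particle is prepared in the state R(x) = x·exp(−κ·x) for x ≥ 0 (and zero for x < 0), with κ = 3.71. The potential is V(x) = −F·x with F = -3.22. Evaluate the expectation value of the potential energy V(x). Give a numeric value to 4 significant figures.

1.302

⟨V⟩ = ∫ V(x)·|R|² dx / ∫|R|² dx.
Every integrand reduces to terms xʲ·e^(−2κx) on [0, ∞); use ∫₀^∞ xʲ·e^(−2κx) dx = j!/(2κ)^(j+1).
State is unnormalized: ∫|R|² dx = 0.0048957, and ∫R*·V(x)·R dx = 0.0063737, so ⟨V⟩ = 0.0063737 / 0.0048957.
⟨V⟩ = 1.3019.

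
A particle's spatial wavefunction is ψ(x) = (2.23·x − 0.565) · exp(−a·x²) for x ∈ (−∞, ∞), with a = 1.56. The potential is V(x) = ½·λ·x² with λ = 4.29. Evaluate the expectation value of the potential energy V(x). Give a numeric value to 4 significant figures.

⟨V⟩ = ∫ V(x)·|ψ|² dx / ∫|ψ|² dx.
Expand each integrand as polynomial × e^(−2ax²) and use ∫x^(2j)·e^(−2ax²) dx = (2j−1)!!/(4a)^j · √(π/(2a)), odd powers → 0; here √(π/(2a)) = 1.0035.
State is unnormalized: ∫|ψ|² dx = 1.1200, and ∫ψ*·V(x)·ψ dx = 0.93480, so ⟨V⟩ = 0.93480 / 1.1200.
⟨V⟩ = 0.83462.

0.8346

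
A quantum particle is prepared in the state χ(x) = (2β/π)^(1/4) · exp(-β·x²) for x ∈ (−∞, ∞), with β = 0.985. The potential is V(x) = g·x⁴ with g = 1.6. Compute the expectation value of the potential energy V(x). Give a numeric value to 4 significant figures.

⟨V⟩ = ∫ V(x)·|χ|² dx.
Gaussian moments: ∫x^(2j)·e^(−2βx²) dx = (2j−1)!!/(4β)^j · √(π/(2β)), odd powers integrate to 0; here √(π/(2β)) = 1.2628.
⟨V⟩ = 0.30921.

0.3092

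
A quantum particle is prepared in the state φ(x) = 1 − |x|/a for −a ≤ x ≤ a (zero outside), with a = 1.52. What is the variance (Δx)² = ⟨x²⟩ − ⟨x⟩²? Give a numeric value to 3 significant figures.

Compute ⟨x⟩ and ⟨x²⟩ separately, then (Δx)² = ⟨x²⟩ − ⟨x⟩².
φ is even, so ∫ over [−a, a] = 2∫₀ᵃ with φ = 1 − x/a there: ∫₀ᵃ (1 − x/a)² dx = a/3, ∫₀ᵃ x²(1 − x/a)² dx = a³/30, ∫₀ᵃ x⁴(1 − x/a)² dx = a⁵/105.
Normalization: ∫|φ|² dx = 1.0133.
⟨x⟩ = 0.0000 and ⟨x²⟩ = 0.23104.
(Δx)² = 0.23104 − (0.0000)² = 0.23104.

0.231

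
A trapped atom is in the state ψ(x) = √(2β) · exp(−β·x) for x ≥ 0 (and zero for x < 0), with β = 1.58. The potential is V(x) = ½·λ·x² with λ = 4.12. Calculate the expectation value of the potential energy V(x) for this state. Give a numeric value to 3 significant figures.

⟨V⟩ = ∫ V(x)·|ψ|² dx.
Every integrand reduces to terms xʲ·e^(−2βx) on [0, ∞); use ∫₀^∞ xʲ·e^(−2βx) dx = j!/(2β)^(j+1).
⟨V⟩ = 0.41259.

0.413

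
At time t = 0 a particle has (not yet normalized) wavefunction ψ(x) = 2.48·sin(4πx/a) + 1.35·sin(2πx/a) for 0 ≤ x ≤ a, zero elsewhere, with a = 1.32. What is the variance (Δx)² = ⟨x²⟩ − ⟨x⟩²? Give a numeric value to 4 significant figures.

0.2018

Compute ⟨x⟩ and ⟨x²⟩ separately, then (Δx)² = ⟨x²⟩ − ⟨x⟩².
On 0 ≤ x ≤ a (j ≠ l): ∫sin²(jπx/a) dx = a/2, ∫sin(jπx/a)·sin(lπx/a) dx = 0; diagonal moments ∫x·sin²(jπx/a) dx = a²/4, ∫x²·sin²(jπx/a) dx = a³·(1/6 − 1/(4j²π²)); cross terms ∫x·sin(jπx/a)·sin(lπx/a) dx = 0 for j + l even and −4jla²/(π²(j² − l²)²) for j + l odd, ∫x²·sin(jπx/a)·sin(lπx/a) dx = (−1)^(j+l)·4jla³/(π²(j² − l²)²); higher powers the same way via product-to-sum and parts.
Normalization: ∫|ψ|² dx = 5.2621.
⟨x⟩ = 0.66000 and ⟨x²⟩ = 0.63740.
(Δx)² = 0.63740 − (0.66000)² = 0.20180.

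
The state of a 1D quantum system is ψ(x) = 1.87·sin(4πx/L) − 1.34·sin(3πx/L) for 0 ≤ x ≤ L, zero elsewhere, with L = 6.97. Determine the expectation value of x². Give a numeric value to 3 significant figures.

25.1

⟨x²⟩ = ∫ x²·|ψ|² dx / ∫|ψ|² dx (integrals over the domain).
On 0 ≤ x ≤ L (j ≠ l): ∫sin²(jπx/L) dx = L/2, ∫sin(jπx/L)·sin(lπx/L) dx = 0; diagonal moments ∫x·sin²(jπx/L) dx = L²/4, ∫x²·sin²(jπx/L) dx = L³·(1/6 − 1/(4j²π²)); cross terms ∫x·sin(jπx/L)·sin(lπx/L) dx = 0 for j + l even and −4jlL²/(π²(j² − l²)²) for j + l odd, ∫x²·sin(jπx/L)·sin(lπx/L) dx = (−1)^(j+l)·4jlL³/(π²(j² − l²)²); higher powers the same way via product-to-sum and parts.
State is unnormalized: ∫|ψ|² dx = 18.444, and ∫ψ*·x²·ψ dx = 463.53, so ⟨x²⟩ = 463.53 / 18.444.
⟨x²⟩ = 25.131.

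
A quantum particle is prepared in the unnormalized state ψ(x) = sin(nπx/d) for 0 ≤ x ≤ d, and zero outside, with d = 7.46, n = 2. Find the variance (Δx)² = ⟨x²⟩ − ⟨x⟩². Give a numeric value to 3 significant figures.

Compute ⟨x⟩ and ⟨x²⟩ separately, then (Δx)² = ⟨x²⟩ − ⟨x⟩².
With sin²θ = (1 − cos2θ)/2 on 0 ≤ x ≤ d: ∫sin²(nπx/d) dx = d/2, ∫x·sin²(nπx/d) dx = d²/4, ∫x²·sin²(nπx/d) dx = d³·(1/6 − 1/(4n²π²)); higher powers xᵏ the same way, integrating xᵏ·cos(2nπx/d) by parts.
Normalization: ∫|ψ|² dx = 3.7300.
⟨x⟩ = 3.7300 and ⟨x²⟩ = 17.846.
(Δx)² = 17.846 − (3.7300)² = 3.9328.

3.93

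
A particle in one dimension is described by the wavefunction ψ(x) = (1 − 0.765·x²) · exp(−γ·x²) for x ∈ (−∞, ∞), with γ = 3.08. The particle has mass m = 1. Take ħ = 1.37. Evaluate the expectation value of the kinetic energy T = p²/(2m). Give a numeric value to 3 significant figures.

3.75

T = −(ħ²/2m) d²/dx², so ⟨T⟩ = −(ħ²/2m) ∫ ψ*·ψ'' dx / ∫|ψ|² dx; with m = 1.
Expand each integrand as polynomial × e^(−2γx²) and use ∫x^(2j)·e^(−2γx²) dx = (2j−1)!!/(4γ)^j · √(π/(2γ)), odd powers → 0; here √(π/(2γ)) = 0.71414. Differentiate with the product rule, d/dx e^(−γx²) = −2γx·e^(−γx²).
State is unnormalized: ∫|ψ|² dx = 0.63371, and ∫ψ*·(−ħ²/2m · ψ'') dx = 2.3762, so ⟨T⟩ = 2.3762 / 0.63371.
⟨T⟩ = 3.7497.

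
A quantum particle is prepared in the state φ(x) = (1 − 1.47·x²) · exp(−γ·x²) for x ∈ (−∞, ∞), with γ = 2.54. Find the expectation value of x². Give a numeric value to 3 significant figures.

⟨x²⟩ = ∫ x²·|φ|² dx / ∫|φ|² dx (integrals over the domain).
Expand each integrand as polynomial × e^(−2γx²) and use ∫x^(2j)·e^(−2γx²) dx = (2j−1)!!/(4γ)^j · √(π/(2γ)), odd powers → 0; here √(π/(2γ)) = 0.78640.
State is unnormalized: ∫|φ|² dx = 0.60823, and ∫φ*·x²·φ dx = 0.034513, so ⟨x²⟩ = 0.034513 / 0.60823.
⟨x²⟩ = 0.056744.

0.0567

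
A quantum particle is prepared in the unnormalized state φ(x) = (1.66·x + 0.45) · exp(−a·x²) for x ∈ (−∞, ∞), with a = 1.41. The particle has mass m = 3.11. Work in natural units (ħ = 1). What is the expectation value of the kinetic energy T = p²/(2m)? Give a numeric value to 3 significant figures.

T = −(ħ²/2m) d²/dx², so ⟨T⟩ = −(ħ²/2m) ∫ φ*·φ'' dx / ∫|φ|² dx; with m = 3.11.
Expand each integrand as polynomial × e^(−2ax²) and use ∫x^(2j)·e^(−2ax²) dx = (2j−1)!!/(4a)^j · √(π/(2a)), odd powers → 0; here √(π/(2a)) = 1.0555. Differentiate with the product rule, d/dx e^(−ax²) = −2ax·e^(−ax²).
State is unnormalized: ∫|φ|² dx = 0.72942, and ∫φ*·(−ħ²/2m · φ'') dx = 0.39915, so ⟨T⟩ = 0.39915 / 0.72942.
⟨T⟩ = 0.54722.

0.547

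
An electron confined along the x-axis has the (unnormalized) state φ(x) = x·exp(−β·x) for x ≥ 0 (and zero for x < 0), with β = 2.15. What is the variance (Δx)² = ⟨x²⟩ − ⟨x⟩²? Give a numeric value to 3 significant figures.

0.162

Compute ⟨x⟩ and ⟨x²⟩ separately, then (Δx)² = ⟨x²⟩ − ⟨x⟩².
Every integrand reduces to terms xʲ·e^(−2βx) on [0, ∞); use ∫₀^∞ xʲ·e^(−2βx) dx = j!/(2β)^(j+1).
Normalization: ∫|φ|² dx = 0.025155.
⟨x⟩ = 0.69767 and ⟨x²⟩ = 0.64900.
(Δx)² = 0.64900 − (0.69767)² = 0.16225.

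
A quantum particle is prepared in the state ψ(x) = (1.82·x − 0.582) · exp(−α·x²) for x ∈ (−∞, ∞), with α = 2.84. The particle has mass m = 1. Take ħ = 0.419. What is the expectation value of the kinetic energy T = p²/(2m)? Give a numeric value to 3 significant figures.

T = −(ħ²/2m) d²/dx², so ⟨T⟩ = −(ħ²/2m) ∫ ψ*·ψ'' dx / ∫|ψ|² dx; with m = 1.
Expand each integrand as polynomial × e^(−2αx²) and use ∫x^(2j)·e^(−2αx²) dx = (2j−1)!!/(4α)^j · √(π/(2α)), odd powers → 0; here √(π/(2α)) = 0.74371. Differentiate with the product rule, d/dx e^(−αx²) = −2αx·e^(−αx²).
State is unnormalized: ∫|ψ|² dx = 0.46876, and ∫ψ*·(−ħ²/2m · ψ'') dx = 0.22498, so ⟨T⟩ = 0.22498 / 0.46876.
⟨T⟩ = 0.47995.

0.480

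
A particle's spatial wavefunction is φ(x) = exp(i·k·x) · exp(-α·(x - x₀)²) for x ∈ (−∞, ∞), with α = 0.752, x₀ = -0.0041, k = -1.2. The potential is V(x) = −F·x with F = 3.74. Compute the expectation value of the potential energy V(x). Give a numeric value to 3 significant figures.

0.0153

⟨V⟩ = ∫ V(x)·|φ|² dx / ∫|φ|² dx.
Gaussian moments (u = x − x₀): ∫u^(2j)·e^(−2αu²) du = (2j−1)!!/(4α)^j · √(π/(2α)), odd powers integrate to 0; here √(π/(2α)) = 1.4453.
State is unnormalized: ∫|φ|² dx = 1.4453, and ∫φ*·V(x)·φ dx = 0.022162, so ⟨V⟩ = 0.022162 / 1.4453.
⟨V⟩ = 0.015334.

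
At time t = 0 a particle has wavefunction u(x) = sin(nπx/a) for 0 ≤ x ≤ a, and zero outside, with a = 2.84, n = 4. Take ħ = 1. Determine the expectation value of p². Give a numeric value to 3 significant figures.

19.6

p² u = −ħ² d²u/dx²; ⟨p²⟩ = −ħ² ∫ u*·u'' dx / ∫|u|² dx.
d/dx sin(nπx/a) = (nπ/a)·cos(nπx/a) and d²/dx² sin(nπx/a) = −(nπ/a)²·sin(nπx/a); on 0 ≤ x ≤ a, ∫sin²(nπx/a) dx = a/2 and ∫sin(nπx/a)·cos(nπx/a) dx = 0.
State is unnormalized: ∫|u|² dx = 1.4200, and ∫u*·(−ħ² u'') dx = 27.802, so ⟨p²⟩ = 27.802 / 1.4200.
⟨p²⟩ = 19.579.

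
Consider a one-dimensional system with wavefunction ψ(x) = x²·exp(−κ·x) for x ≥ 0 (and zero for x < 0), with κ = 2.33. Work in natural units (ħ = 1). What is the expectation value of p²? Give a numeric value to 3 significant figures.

1.81

p² ψ = −ħ² d²ψ/dx²; ⟨p²⟩ = −ħ² ∫ ψ*·ψ'' dx / ∫|ψ|² dx.
Differentiate x²·exp(−κ·x) with the product rule; every integrand then reduces to terms xʲ·e^(−2κx) on [0, ∞), with ∫₀^∞ xʲ·e^(−2κx) dx = j!/(2κ)^(j+1).
State is unnormalized: ∫|ψ|² dx = 0.010921, and ∫ψ*·(−ħ² ψ'') dx = 0.019764, so ⟨p²⟩ = 0.019764 / 0.010921.
⟨p²⟩ = 1.8096.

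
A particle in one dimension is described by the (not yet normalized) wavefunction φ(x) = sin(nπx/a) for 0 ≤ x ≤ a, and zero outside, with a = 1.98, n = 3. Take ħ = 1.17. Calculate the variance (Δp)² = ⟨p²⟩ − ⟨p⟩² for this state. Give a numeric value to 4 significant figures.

Compute ⟨p⟩ and ⟨p²⟩ separately; (Δp)² = ⟨p²⟩ − ⟨p⟩².
d/dx sin(nπx/a) = (nπ/a)·cos(nπx/a) and d²/dx² sin(nπx/a) = −(nπ/a)²·sin(nπx/a); on 0 ≤ x ≤ a, ∫sin²(nπx/a) dx = a/2 and ∫sin(nπx/a)·cos(nπx/a) dx = 0.
Normalization: ∫|φ|² dx = 0.99000.
⟨p⟩ = 0.0000 and ⟨p²⟩ = 31.016.
(Δp)² = 31.016 − (0.0000)² = 31.016.

31.02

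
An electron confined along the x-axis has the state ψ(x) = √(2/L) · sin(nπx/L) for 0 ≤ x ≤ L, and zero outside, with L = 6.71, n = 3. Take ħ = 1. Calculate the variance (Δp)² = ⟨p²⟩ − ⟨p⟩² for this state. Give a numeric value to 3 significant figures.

Compute ⟨p⟩ and ⟨p²⟩ separately; (Δp)² = ⟨p²⟩ − ⟨p⟩².
d/dx sin(nπx/L) = (nπ/L)·cos(nπx/L) and d²/dx² sin(nπx/L) = −(nπ/L)²·sin(nπx/L); on 0 ≤ x ≤ L, ∫sin²(nπx/L) dx = L/2 and ∫sin(nπx/L)·cos(nπx/L) dx = 0.
⟨p⟩ = 0.0000 and ⟨p²⟩ = 1.9729.
(Δp)² = 1.9729 − (0.0000)² = 1.9729.

1.97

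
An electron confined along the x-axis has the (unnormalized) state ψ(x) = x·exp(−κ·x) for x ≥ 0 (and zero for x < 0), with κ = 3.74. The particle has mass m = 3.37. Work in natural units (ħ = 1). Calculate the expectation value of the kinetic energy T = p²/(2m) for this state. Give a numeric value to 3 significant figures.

T = −(ħ²/2m) d²/dx², so ⟨T⟩ = −(ħ²/2m) ∫ ψ*·ψ'' dx / ∫|ψ|² dx; with m = 3.37.
Differentiate x·exp(−κ·x) with the product rule; every integrand then reduces to terms xʲ·e^(−2κx) on [0, ∞), with ∫₀^∞ xʲ·e^(−2κx) dx = j!/(2κ)^(j+1).
State is unnormalized: ∫|ψ|² dx = 0.0047789, and ∫ψ*·(−ħ²/2m · ψ'') dx = 0.0099176, so ⟨T⟩ = 0.0099176 / 0.0047789.
⟨T⟩ = 2.0753.

2.08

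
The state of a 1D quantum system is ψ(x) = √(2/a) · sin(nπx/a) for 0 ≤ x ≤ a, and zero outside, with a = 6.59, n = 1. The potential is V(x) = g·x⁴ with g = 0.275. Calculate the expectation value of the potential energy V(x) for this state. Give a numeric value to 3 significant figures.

59.2

⟨V⟩ = ∫ V(x)·|ψ|² dx.
With sin²θ = (1 − cos2θ)/2 on 0 ≤ x ≤ a: ∫sin²(nπx/a) dx = a/2, ∫x·sin²(nπx/a) dx = a²/4, ∫x²·sin²(nπx/a) dx = a³·(1/6 − 1/(4n²π²)); higher powers xᵏ the same way, integrating xᵏ·cos(2nπx/a) by parts.
⟨V⟩ = 59.166.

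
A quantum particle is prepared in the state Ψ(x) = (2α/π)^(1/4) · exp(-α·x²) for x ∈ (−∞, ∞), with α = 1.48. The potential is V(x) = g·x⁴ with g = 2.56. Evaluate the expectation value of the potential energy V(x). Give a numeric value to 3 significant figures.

0.219

⟨V⟩ = ∫ V(x)·|Ψ|² dx.
Gaussian moments: ∫x^(2j)·e^(−2αx²) dx = (2j−1)!!/(4α)^j · √(π/(2α)), odd powers integrate to 0; here √(π/(2α)) = 1.0302.
⟨V⟩ = 0.21914.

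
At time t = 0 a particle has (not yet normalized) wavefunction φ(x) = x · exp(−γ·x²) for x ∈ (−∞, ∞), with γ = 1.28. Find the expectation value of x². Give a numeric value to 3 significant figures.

0.586

⟨x²⟩ = ∫ x²·|φ|² dx / ∫|φ|² dx (integrals over the domain).
Expand each integrand as polynomial × e^(−2γx²) and use ∫x^(2j)·e^(−2γx²) dx = (2j−1)!!/(4γ)^j · √(π/(2γ)), odd powers → 0; here √(π/(2γ)) = 1.1078.
State is unnormalized: ∫|φ|² dx = 0.21636, and ∫φ*·x²·φ dx = 0.12678, so ⟨x²⟩ = 0.12678 / 0.21636.
⟨x²⟩ = 0.58594.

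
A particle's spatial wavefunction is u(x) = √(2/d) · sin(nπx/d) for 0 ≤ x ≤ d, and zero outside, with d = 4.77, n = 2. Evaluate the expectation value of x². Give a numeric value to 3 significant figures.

7.30

⟨x²⟩ = ∫ x²·|u|² dx (integrals over the domain).
With sin²θ = (1 − cos2θ)/2 on 0 ≤ x ≤ d: ∫sin²(nπx/d) dx = d/2, ∫x·sin²(nπx/d) dx = d²/4, ∫x²·sin²(nπx/d) dx = d³·(1/6 − 1/(4n²π²)); higher powers xᵏ the same way, integrating xᵏ·cos(2nπx/d) by parts.
⟨x²⟩ = 7.2961.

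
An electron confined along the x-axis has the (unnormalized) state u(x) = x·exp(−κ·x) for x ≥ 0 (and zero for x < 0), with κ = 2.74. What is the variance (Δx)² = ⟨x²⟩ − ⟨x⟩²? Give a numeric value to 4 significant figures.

Compute ⟨x⟩ and ⟨x²⟩ separately, then (Δx)² = ⟨x²⟩ − ⟨x⟩².
Every integrand reduces to terms xʲ·e^(−2κx) on [0, ∞); use ∫₀^∞ xʲ·e^(−2κx) dx = j!/(2κ)^(j+1).
Normalization: ∫|u|² dx = 0.012153.
⟨x⟩ = 0.54745 and ⟨x²⟩ = 0.39960.
(Δx)² = 0.39960 − (0.54745)² = 0.099899.

0.09990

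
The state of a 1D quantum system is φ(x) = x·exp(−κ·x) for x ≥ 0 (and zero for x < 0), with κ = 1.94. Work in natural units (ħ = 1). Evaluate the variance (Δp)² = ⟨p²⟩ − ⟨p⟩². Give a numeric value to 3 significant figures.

Compute ⟨p⟩ and ⟨p²⟩ separately; (Δp)² = ⟨p²⟩ − ⟨p⟩².
Differentiate x·exp(−κ·x) with the product rule; every integrand then reduces to terms xʲ·e^(−2κx) on [0, ∞), with ∫₀^∞ xʲ·e^(−2κx) dx = j!/(2κ)^(j+1).
Normalization: ∫|φ|² dx = 0.034240.
⟨p⟩ = 0.0000 and ⟨p²⟩ = 3.7636.
(Δp)² = 3.7636 − (0.0000)² = 3.7636.

3.76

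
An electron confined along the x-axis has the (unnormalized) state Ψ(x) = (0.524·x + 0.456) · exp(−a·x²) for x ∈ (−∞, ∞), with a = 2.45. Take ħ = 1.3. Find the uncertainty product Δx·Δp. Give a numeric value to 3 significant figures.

Δx = √(⟨x²⟩−⟨x⟩²), Δp = √(⟨p²⟩−⟨p⟩²).
Expand each integrand as polynomial × e^(−2ax²) and use ∫x^(2j)·e^(−2ax²) dx = (2j−1)!!/(4a)^j · √(π/(2a)), odd powers → 0; here √(π/(2a)) = 0.80071. Differentiate with the product rule, d/dx e^(−ax²) = −2ax·e^(−ax²).
Normalization: ∫|Ψ|² dx = 0.18893.
⟨x⟩ = 0.20667, ⟨x²⟩ = 0.12627 ⇒ Δx = 0.28907.
⟨p⟩ = 0.0000, ⟨p²⟩ = 5.1238 ⇒ Δp = 2.2636.
Δx·Δp = 0.65434.

0.654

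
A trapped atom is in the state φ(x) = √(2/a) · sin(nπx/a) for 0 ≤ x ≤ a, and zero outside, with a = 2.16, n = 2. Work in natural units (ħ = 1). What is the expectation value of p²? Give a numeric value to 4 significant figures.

p² φ = −ħ² d²φ/dx²; ⟨p²⟩ = −ħ² ∫ φ*·φ'' dx.
d/dx sin(nπx/a) = (nπ/a)·cos(nπx/a) and d²/dx² sin(nπx/a) = −(nπ/a)²·sin(nπx/a); on 0 ≤ x ≤ a, ∫sin²(nπx/a) dx = a/2 and ∫sin(nπx/a)·cos(nπx/a) dx = 0.
⟨p²⟩ = 8.4616.

8.462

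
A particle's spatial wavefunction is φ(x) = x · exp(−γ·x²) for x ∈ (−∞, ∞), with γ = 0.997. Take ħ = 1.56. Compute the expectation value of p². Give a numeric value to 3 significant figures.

p² φ = −ħ² d²φ/dx²; ⟨p²⟩ = −ħ² ∫ φ*·φ'' dx / ∫|φ|² dx.
Expand each integrand as polynomial × e^(−2γx²) and use ∫x^(2j)·e^(−2γx²) dx = (2j−1)!!/(4γ)^j · √(π/(2γ)), odd powers → 0; here √(π/(2γ)) = 1.2552. Differentiate with the product rule, d/dx e^(−γx²) = −2γx·e^(−γx²).
State is unnormalized: ∫|φ|² dx = 0.31474, and ∫φ*·(−ħ² φ'') dx = 2.2910, so ⟨p²⟩ = 2.2910 / 0.31474.
⟨p²⟩ = 7.2789.

7.28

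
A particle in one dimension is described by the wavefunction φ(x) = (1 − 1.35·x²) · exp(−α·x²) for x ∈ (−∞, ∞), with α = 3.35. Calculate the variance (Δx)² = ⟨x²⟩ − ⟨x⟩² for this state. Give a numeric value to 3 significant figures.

0.0493

Compute ⟨x⟩ and ⟨x²⟩ separately, then (Δx)² = ⟨x²⟩ − ⟨x⟩².
Expand each integrand as polynomial × e^(−2αx²) and use ∫x^(2j)·e^(−2αx²) dx = (2j−1)!!/(4α)^j · √(π/(2α)), odd powers → 0; here √(π/(2α)) = 0.68476.
Normalization: ∫|φ|² dx = 0.56764.
⟨x⟩ = 0.0000 and ⟨x²⟩ = 0.049313.
(Δx)² = 0.049313 − (0.0000)² = 0.049313.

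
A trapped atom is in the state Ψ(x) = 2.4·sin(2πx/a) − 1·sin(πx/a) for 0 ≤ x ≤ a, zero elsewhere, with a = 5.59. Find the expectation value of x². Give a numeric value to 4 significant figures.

⟨x²⟩ = ∫ x²·|Ψ|² dx / ∫|Ψ|² dx (integrals over the domain).
On 0 ≤ x ≤ a (j ≠ l): ∫sin²(jπx/a) dx = a/2, ∫sin(jπx/a)·sin(lπx/a) dx = 0; diagonal moments ∫x·sin²(jπx/a) dx = a²/4, ∫x²·sin²(jπx/a) dx = a³·(1/6 − 1/(4j²π²)); cross terms ∫x·sin(jπx/a)·sin(lπx/a) dx = 0 for j + l even and −4jla²/(π²(j² − l²)²) for j + l odd, ∫x²·sin(jπx/a)·sin(lπx/a) dx = (−1)^(j+l)·4jla³/(π²(j² − l²)²); higher powers the same way via product-to-sum and parts.
State is unnormalized: ∫|Ψ|² dx = 18.894, and ∫Ψ*·x²·Ψ dx = 261.52, so ⟨x²⟩ = 261.52 / 18.894.
⟨x²⟩ = 13.841.

13.84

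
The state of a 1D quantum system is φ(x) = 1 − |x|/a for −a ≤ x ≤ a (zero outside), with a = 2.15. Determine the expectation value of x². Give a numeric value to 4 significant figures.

⟨x²⟩ = ∫ x²·|φ|² dx / ∫|φ|² dx (integrals over the domain).
φ is even, so ∫ over [−a, a] = 2∫₀ᵃ with φ = 1 − x/a there: ∫₀ᵃ (1 − x/a)² dx = a/3, ∫₀ᵃ x²(1 − x/a)² dx = a³/30, ∫₀ᵃ x⁴(1 − x/a)² dx = a⁵/105.
State is unnormalized: ∫|φ|² dx = 1.4333, and ∫φ*·x²·φ dx = 0.66256, so ⟨x²⟩ = 0.66256 / 1.4333.
⟨x²⟩ = 0.46225.

0.4623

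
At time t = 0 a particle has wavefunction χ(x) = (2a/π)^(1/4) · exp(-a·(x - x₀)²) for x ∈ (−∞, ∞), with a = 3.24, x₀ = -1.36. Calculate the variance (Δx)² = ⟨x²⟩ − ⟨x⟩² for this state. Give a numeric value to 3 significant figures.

Compute ⟨x⟩ and ⟨x²⟩ separately, then (Δx)² = ⟨x²⟩ − ⟨x⟩².
Gaussian moments (u = x − x₀): ∫u^(2j)·e^(−2au²) du = (2j−1)!!/(4a)^j · √(π/(2a)), odd powers integrate to 0; here √(π/(2a)) = 0.69629.
⟨x⟩ = -1.3600 and ⟨x²⟩ = 1.9268.
(Δx)² = 1.9268 − (-1.3600)² = 0.077160.

0.0772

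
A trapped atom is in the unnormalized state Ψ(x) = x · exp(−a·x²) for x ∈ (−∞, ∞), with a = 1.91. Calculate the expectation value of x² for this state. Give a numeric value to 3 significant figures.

0.393

⟨x²⟩ = ∫ x²·|Ψ|² dx / ∫|Ψ|² dx (integrals over the domain).
Expand each integrand as polynomial × e^(−2ax²) and use ∫x^(2j)·e^(−2ax²) dx = (2j−1)!!/(4a)^j · √(π/(2a)), odd powers → 0; here √(π/(2a)) = 0.90687.
State is unnormalized: ∫|Ψ|² dx = 0.11870, and ∫Ψ*·x²·Ψ dx = 0.046610, so ⟨x²⟩ = 0.046610 / 0.11870.
⟨x²⟩ = 0.39267.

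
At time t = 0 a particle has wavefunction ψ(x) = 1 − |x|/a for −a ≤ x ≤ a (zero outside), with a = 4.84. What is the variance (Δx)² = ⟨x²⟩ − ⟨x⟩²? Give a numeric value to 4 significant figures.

2.343

Compute ⟨x⟩ and ⟨x²⟩ separately, then (Δx)² = ⟨x²⟩ − ⟨x⟩².
ψ is even, so ∫ over [−a, a] = 2∫₀ᵃ with ψ = 1 − x/a there: ∫₀ᵃ (1 − x/a)² dx = a/3, ∫₀ᵃ x²(1 − x/a)² dx = a³/30, ∫₀ᵃ x⁴(1 − x/a)² dx = a⁵/105.
Normalization: ∫|ψ|² dx = 3.2267.
⟨x⟩ = 0.0000 and ⟨x²⟩ = 2.3426.
(Δx)² = 2.3426 − (0.0000)² = 2.3426.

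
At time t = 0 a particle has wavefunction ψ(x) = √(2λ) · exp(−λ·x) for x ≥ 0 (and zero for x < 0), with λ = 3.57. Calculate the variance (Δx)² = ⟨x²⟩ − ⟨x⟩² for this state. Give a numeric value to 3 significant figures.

0.0196

Compute ⟨x⟩ and ⟨x²⟩ separately, then (Δx)² = ⟨x²⟩ − ⟨x⟩².
Every integrand reduces to terms xʲ·e^(−2λx) on [0, ∞); use ∫₀^∞ xʲ·e^(−2λx) dx = j!/(2λ)^(j+1).
⟨x⟩ = 0.14006 and ⟨x²⟩ = 0.039231.
(Δx)² = 0.039231 − (0.14006)² = 0.019616.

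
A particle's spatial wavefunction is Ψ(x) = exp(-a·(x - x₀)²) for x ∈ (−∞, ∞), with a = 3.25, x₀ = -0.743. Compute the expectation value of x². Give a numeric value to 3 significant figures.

⟨x²⟩ = ∫ x²·|Ψ|² dx / ∫|Ψ|² dx (integrals over the domain).
Gaussian moments (u = x − x₀): ∫u^(2j)·e^(−2au²) du = (2j−1)!!/(4a)^j · √(π/(2a)), odd powers integrate to 0; here √(π/(2a)) = 0.69521.
State is unnormalized: ∫|Ψ|² dx = 0.69521, and ∫Ψ*·x²·Ψ dx = 0.43727, so ⟨x²⟩ = 0.43727 / 0.69521.
⟨x²⟩ = 0.62897.

0.629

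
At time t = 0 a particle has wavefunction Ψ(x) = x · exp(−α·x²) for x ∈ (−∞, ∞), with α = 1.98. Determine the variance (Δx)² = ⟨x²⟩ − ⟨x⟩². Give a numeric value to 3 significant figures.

Compute ⟨x⟩ and ⟨x²⟩ separately, then (Δx)² = ⟨x²⟩ − ⟨x⟩².
Expand each integrand as polynomial × e^(−2αx²) and use ∫x^(2j)·e^(−2αx²) dx = (2j−1)!!/(4α)^j · √(π/(2α)), odd powers → 0; here √(π/(2α)) = 0.89069.
Normalization: ∫|Ψ|² dx = 0.11246.
⟨x⟩ = 0.0000 and ⟨x²⟩ = 0.37879.
(Δx)² = 0.37879 − (0.0000)² = 0.37879.

0.379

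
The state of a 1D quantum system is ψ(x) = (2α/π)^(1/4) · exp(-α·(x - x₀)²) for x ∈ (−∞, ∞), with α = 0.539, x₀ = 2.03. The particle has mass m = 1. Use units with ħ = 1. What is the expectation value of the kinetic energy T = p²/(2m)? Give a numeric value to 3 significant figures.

T = −(ħ²/2m) d²/dx², so ⟨T⟩ = −(ħ²/2m) ∫ ψ*·ψ'' dx; with m = 1.
Gaussian moments (u = x − x₀): ∫u^(2j)·e^(−2αu²) du = (2j−1)!!/(4α)^j · √(π/(2α)), odd powers integrate to 0; here √(π/(2α)) = 1.7071. Derivatives: d/dx e^(−αu²) = −2αu·e^(−αu²), d²/dx² e^(−αu²) = (4α²u² − 2α)·e^(−αu²).
⟨T⟩ = 0.26950.

0.270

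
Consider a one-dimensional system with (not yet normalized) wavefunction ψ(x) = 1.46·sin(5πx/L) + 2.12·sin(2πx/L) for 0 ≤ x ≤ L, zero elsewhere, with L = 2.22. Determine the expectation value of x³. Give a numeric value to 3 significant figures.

⟨x³⟩ = ∫ x³·|ψ|² dx / ∫|ψ|² dx (integrals over the domain).
On 0 ≤ x ≤ L (j ≠ l): ∫sin²(jπx/L) dx = L/2, ∫sin(jπx/L)·sin(lπx/L) dx = 0; diagonal moments ∫x·sin²(jπx/L) dx = L²/4, ∫x²·sin²(jπx/L) dx = L³·(1/6 − 1/(4j²π²)); cross terms ∫x·sin(jπx/L)·sin(lπx/L) dx = 0 for j + l even and −4jlL²/(π²(j² − l²)²) for j + l odd, ∫x²·sin(jπx/L)·sin(lπx/L) dx = (−1)^(j+l)·4jlL³/(π²(j² − l²)²); higher powers the same way via product-to-sum and parts.
State is unnormalized: ∫|ψ|² dx = 7.3549, and ∫ψ*·x³·ψ dx = 17.040, so ⟨x³⟩ = 17.040 / 7.3549.
⟨x³⟩ = 2.3168.

2.32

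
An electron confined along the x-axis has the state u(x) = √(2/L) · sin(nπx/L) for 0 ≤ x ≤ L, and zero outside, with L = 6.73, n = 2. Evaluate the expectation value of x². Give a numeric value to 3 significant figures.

⟨x²⟩ = ∫ x²·|u|² dx (integrals over the domain).
With sin²θ = (1 − cos2θ)/2 on 0 ≤ x ≤ L: ∫sin²(nπx/L) dx = L/2, ∫x·sin²(nπx/L) dx = L²/4, ∫x²·sin²(nπx/L) dx = L³·(1/6 − 1/(4n²π²)); higher powers xᵏ the same way, integrating xᵏ·cos(2nπx/L) by parts.
⟨x²⟩ = 14.524.

14.5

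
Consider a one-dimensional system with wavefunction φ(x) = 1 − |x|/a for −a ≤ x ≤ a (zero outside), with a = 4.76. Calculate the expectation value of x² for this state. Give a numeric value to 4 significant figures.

⟨x²⟩ = ∫ x²·|φ|² dx / ∫|φ|² dx (integrals over the domain).
φ is even, so ∫ over [−a, a] = 2∫₀ᵃ with φ = 1 − x/a there: ∫₀ᵃ (1 − x/a)² dx = a/3, ∫₀ᵃ x²(1 − x/a)² dx = a³/30, ∫₀ᵃ x⁴(1 − x/a)² dx = a⁵/105.
State is unnormalized: ∫|φ|² dx = 3.1733, and ∫φ*·x²·φ dx = 7.1900, so ⟨x²⟩ = 7.1900 / 3.1733.
⟨x²⟩ = 2.2658.

2.266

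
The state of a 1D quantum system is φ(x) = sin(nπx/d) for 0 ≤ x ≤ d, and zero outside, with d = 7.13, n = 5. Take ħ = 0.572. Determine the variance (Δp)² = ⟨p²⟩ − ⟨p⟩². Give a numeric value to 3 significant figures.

1.59

Compute ⟨p⟩ and ⟨p²⟩ separately; (Δp)² = ⟨p²⟩ − ⟨p⟩².
d/dx sin(nπx/d) = (nπ/d)·cos(nπx/d) and d²/dx² sin(nπx/d) = −(nπ/d)²·sin(nπx/d); on 0 ≤ x ≤ d, ∫sin²(nπx/d) dx = d/2 and ∫sin(nπx/d)·cos(nπx/d) dx = 0.
Normalization: ∫|φ|² dx = 3.5650.
⟨p⟩ = 0.0000 and ⟨p²⟩ = 1.5880.
(Δp)² = 1.5880 − (0.0000)² = 1.5880.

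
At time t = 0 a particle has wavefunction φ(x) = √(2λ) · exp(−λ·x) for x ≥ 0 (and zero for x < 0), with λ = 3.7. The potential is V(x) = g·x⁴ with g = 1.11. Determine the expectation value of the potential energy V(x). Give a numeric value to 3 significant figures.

0.00888

⟨V⟩ = ∫ V(x)·|φ|² dx.
Every integrand reduces to terms xʲ·e^(−2λx) on [0, ∞); use ∫₀^∞ xʲ·e^(−2λx) dx = j!/(2λ)^(j+1).
⟨V⟩ = 0.0088840.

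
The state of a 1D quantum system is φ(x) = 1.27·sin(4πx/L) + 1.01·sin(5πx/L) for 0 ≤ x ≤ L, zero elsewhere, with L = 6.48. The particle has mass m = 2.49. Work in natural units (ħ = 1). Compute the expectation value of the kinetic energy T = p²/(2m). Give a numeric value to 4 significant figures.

0.9197

T = −(ħ²/2m) d²/dx², so ⟨T⟩ = −(ħ²/2m) ∫ φ*·φ'' dx / ∫|φ|² dx; with m = 2.49.
d²/dx² sin(jπx/L) = −(jπ/L)²·sin(jπx/L); on 0 ≤ x ≤ L, ∫sin²(jπx/L) dx = L/2 and ∫sin(jπx/L)·sin(lπx/L) dx = 0 for j ≠ l, so only diagonal terms survive in ∫|φ|² and ∫φ·φ″; ∫φ·φ′ dx = [φ²/2] between the walls = 0.
State is unnormalized: ∫|φ|² dx = 8.5309, and ∫φ*·(−ħ²/2m · φ'') dx = 7.8462, so ⟨T⟩ = 7.8462 / 8.5309.
⟨T⟩ = 0.91973.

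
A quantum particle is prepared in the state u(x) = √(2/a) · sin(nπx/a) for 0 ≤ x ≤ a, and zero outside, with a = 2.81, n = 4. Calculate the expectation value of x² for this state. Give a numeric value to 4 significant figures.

⟨x²⟩ = ∫ x²·|u|² dx (integrals over the domain).
With sin²θ = (1 − cos2θ)/2 on 0 ≤ x ≤ a: ∫sin²(nπx/a) dx = a/2, ∫x·sin²(nπx/a) dx = a²/4, ∫x²·sin²(nπx/a) dx = a³·(1/6 − 1/(4n²π²)); higher powers xᵏ the same way, integrating xᵏ·cos(2nπx/a) by parts.
⟨x²⟩ = 2.6070.

2.607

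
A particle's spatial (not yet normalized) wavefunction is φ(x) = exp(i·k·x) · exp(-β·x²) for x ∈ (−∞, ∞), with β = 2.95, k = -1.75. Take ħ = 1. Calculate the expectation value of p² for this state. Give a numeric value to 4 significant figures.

p² φ = −ħ² d²φ/dx²; ⟨p²⟩ = −ħ² ∫ φ*·φ'' dx / ∫|φ|² dx.
Gaussian moments: ∫x^(2j)·e^(−2βx²) dx = (2j−1)!!/(4β)^j · √(π/(2β)), odd powers integrate to 0; here √(π/(2β)) = 0.72971. Derivatives: φ′ = (ik − 2βx)·φ, φ″ = ((ik − 2βx)² − 2β)·φ; the odd-in-x pieces drop out.
State is unnormalized: ∫|φ|² dx = 0.72971, and ∫φ*·(−ħ² φ'') dx = 4.3874, so ⟨p²⟩ = 4.3874 / 0.72971.
⟨p²⟩ = 6.0125.

6.013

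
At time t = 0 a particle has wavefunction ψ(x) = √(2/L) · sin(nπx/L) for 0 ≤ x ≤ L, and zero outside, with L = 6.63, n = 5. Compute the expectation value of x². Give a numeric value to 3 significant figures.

⟨x²⟩ = ∫ x²·|ψ|² dx (integrals over the domain).
With sin²θ = (1 − cos2θ)/2 on 0 ≤ x ≤ L: ∫sin²(nπx/L) dx = L/2, ∫x·sin²(nπx/L) dx = L²/4, ∫x²·sin²(nπx/L) dx = L³·(1/6 − 1/(4n²π²)); higher powers xᵏ the same way, integrating xᵏ·cos(2nπx/L) by parts.
⟨x²⟩ = 14.563.

14.6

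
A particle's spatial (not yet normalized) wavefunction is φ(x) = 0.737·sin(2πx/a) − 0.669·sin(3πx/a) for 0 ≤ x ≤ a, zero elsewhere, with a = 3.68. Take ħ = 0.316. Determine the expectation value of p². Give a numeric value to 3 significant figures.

p² φ = −ħ² d²φ/dx²; ⟨p²⟩ = −ħ² ∫ φ*·φ'' dx / ∫|φ|² dx.
d²/dx² sin(jπx/a) = −(jπ/a)²·sin(jπx/a); on 0 ≤ x ≤ a, ∫sin²(jπx/a) dx = a/2 and ∫sin(jπx/a)·sin(lπx/a) dx = 0 for j ≠ l, so only diagonal terms survive in ∫|φ|² and ∫φ·φ″; ∫φ·φ′ dx = [φ²/2] between the walls = 0.
State is unnormalized: ∫|φ|² dx = 1.8229, and ∫φ*·(−ħ² φ'') dx = 0.83031, so ⟨p²⟩ = 0.83031 / 1.8229.
⟨p²⟩ = 0.45548.

0.455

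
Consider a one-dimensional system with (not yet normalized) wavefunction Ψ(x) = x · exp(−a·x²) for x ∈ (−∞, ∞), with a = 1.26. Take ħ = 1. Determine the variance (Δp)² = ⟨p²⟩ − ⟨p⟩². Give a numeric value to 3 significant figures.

3.78

Compute ⟨p⟩ and ⟨p²⟩ separately; (Δp)² = ⟨p²⟩ − ⟨p⟩².
Expand each integrand as polynomial × e^(−2ax²) and use ∫x^(2j)·e^(−2ax²) dx = (2j−1)!!/(4a)^j · √(π/(2a)), odd powers → 0; here √(π/(2a)) = 1.1165. Differentiate with the product rule, d/dx e^(−ax²) = −2ax·e^(−ax²).
Normalization: ∫|Ψ|² dx = 0.22154.
⟨p⟩ = 0.0000 and ⟨p²⟩ = 3.7800.
(Δp)² = 3.7800 − (0.0000)² = 3.7800.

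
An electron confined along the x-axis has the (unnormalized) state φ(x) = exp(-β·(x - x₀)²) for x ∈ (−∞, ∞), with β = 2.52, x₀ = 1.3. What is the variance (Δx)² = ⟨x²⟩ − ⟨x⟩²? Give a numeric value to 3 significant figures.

0.0992

Compute ⟨x⟩ and ⟨x²⟩ separately, then (Δx)² = ⟨x²⟩ − ⟨x⟩².
Gaussian moments (u = x − x₀): ∫u^(2j)·e^(−2βu²) du = (2j−1)!!/(4β)^j · √(π/(2β)), odd powers integrate to 0; here √(π/(2β)) = 0.78951.
Normalization: ∫|φ|² dx = 0.78951.
⟨x⟩ = 1.3000 and ⟨x²⟩ = 1.7892.
(Δx)² = 1.7892 − (1.3000)² = 0.099206.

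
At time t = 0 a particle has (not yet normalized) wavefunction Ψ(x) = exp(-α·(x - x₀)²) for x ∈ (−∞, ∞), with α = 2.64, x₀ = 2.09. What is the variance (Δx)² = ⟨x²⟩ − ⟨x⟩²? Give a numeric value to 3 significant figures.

Compute ⟨x⟩ and ⟨x²⟩ separately, then (Δx)² = ⟨x²⟩ − ⟨x⟩².
Gaussian moments (u = x − x₀): ∫u^(2j)·e^(−2αu²) du = (2j−1)!!/(4α)^j · √(π/(2α)), odd powers integrate to 0; here √(π/(2α)) = 0.77136.
Normalization: ∫|Ψ|² dx = 0.77136.
⟨x⟩ = 2.0900 and ⟨x²⟩ = 4.4628.
(Δx)² = 4.4628 − (2.0900)² = 0.094697.

0.0947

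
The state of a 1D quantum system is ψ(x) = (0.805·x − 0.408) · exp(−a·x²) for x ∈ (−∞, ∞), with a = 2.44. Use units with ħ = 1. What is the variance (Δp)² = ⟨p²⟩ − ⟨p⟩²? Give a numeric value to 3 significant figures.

3.83

Compute ⟨p⟩ and ⟨p²⟩ separately; (Δp)² = ⟨p²⟩ − ⟨p⟩².
Expand each integrand as polynomial × e^(−2ax²) and use ∫x^(2j)·e^(−2ax²) dx = (2j−1)!!/(4a)^j · √(π/(2a)), odd powers → 0; here √(π/(2a)) = 0.80235. Differentiate with the product rule, d/dx e^(−ax²) = −2ax·e^(−ax²).
Normalization: ∫|ψ|² dx = 0.18684.
⟨p⟩ = 0.0000 and ⟨p²⟩ = 3.8314.
(Δp)² = 3.8314 − (0.0000)² = 3.8314.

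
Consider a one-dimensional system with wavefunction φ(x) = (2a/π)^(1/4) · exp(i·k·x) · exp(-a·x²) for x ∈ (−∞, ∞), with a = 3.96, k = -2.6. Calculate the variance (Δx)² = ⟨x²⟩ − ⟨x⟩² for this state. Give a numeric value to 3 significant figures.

0.0631

Compute ⟨x⟩ and ⟨x²⟩ separately, then (Δx)² = ⟨x²⟩ − ⟨x⟩².
Gaussian moments: ∫x^(2j)·e^(−2ax²) dx = (2j−1)!!/(4a)^j · √(π/(2a)), odd powers integrate to 0; here √(π/(2a)) = 0.62981.
⟨x⟩ = 0.0000 and ⟨x²⟩ = 0.063131.
(Δx)² = 0.063131 − (0.0000)² = 0.063131.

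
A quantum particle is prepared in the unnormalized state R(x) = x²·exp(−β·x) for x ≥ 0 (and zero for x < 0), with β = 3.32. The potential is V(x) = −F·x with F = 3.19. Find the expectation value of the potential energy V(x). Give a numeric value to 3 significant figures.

⟨V⟩ = ∫ V(x)·|R|² dx / ∫|R|² dx.
Every integrand reduces to terms xʲ·e^(−2βx) on [0, ∞); use ∫₀^∞ xʲ·e^(−2βx) dx = j!/(2β)^(j+1).
State is unnormalized: ∫|R|² dx = 0.0018594, and ∫R*·V(x)·R dx = -0.0044665, so ⟨V⟩ = -0.0044665 / 0.0018594.
⟨V⟩ = -2.4021.

-2.40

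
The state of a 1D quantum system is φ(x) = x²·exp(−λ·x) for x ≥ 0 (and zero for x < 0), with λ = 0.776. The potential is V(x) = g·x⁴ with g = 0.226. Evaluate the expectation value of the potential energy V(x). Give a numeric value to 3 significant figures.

⟨V⟩ = ∫ V(x)·|φ|² dx / ∫|φ|² dx.
Every integrand reduces to terms xʲ·e^(−2λx) on [0, ∞); use ∫₀^∞ xʲ·e^(−2λx) dx = j!/(2λ)^(j+1).
State is unnormalized: ∫|φ|² dx = 2.6653, and ∫φ*·V(x)·φ dx = 174.42, so ⟨V⟩ = 174.42 / 2.6653.
⟨V⟩ = 65.441.

65.4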